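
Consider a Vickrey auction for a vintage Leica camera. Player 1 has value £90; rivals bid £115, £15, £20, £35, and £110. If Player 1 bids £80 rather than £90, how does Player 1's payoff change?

The highest competing bid is £115.
Bidding truthfully at £90: the top bid is £115 (a rival), so Player 1 loses. Payoff = £0.
Bidding £80: the top bid is £115 (a rival), so Player 1 loses. Payoff = £0.
Change = £0 − £0 = £0.
The bid only affects whether you win, not the price — here both bids land on the same side of the top rival bid, so the deviation is payoff-neutral.

£0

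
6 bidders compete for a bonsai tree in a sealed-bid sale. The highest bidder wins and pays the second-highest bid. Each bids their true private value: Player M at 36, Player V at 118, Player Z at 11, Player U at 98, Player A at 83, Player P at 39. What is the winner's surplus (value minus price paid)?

Ranking the bids: Player V 118, then Player U 98, then Player A 83, then Player P 39, then Player M 36, then Player Z 11.
Player V wins with the top bid and pays the second-highest, 98.
Surplus = 118 − 98 = 20.

20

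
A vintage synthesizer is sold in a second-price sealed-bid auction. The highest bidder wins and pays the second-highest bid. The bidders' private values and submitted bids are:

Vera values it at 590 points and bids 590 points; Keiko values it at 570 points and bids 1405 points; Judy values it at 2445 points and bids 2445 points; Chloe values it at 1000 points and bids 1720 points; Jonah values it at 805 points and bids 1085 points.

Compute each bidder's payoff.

Vera 0 points, Keiko 0 points, Judy 725 points, Chloe 0 points, Jonah 0 points.

Bids in descending order: Judy 2445 points; Chloe 1720 points; Keiko 1405 points; Jonah 1085 points; Vera 590 points.
Judy has the top bid and wins; the price is the second-highest bid, 1720 points.
Judy's payoff = 2445 points − 1720 points = 725 points. All other bidders lose, so their payoff is 0.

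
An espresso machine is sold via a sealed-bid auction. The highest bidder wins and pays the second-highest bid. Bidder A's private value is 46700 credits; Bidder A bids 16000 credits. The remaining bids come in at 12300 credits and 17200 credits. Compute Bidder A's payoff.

Highest competing bid: 17200 credits.
Bidder A's bid 16000 credits is not the highest, so Bidder A loses, pays nothing, and earns zero payoff.

Bidder A's payoff: 0 credits.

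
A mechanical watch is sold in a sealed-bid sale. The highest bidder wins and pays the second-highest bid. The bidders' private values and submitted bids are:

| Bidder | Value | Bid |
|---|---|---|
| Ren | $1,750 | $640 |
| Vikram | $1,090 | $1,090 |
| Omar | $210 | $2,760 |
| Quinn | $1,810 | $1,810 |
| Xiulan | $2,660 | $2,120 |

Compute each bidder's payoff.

Ren $0, Vikram $0, Omar -$1,910, Quinn $0, Xiulan $0.

Ranking the bids: Omar $2,760 > Xiulan $2,120 > Quinn $1,810 > Vikram $1,090 > Ren $640.
Omar has the top bid and wins; the price is the second-highest bid, $2,120.
Omar's payoff = $210 − $2,120 = -$1,910. All other bidders lose, so their payoff is 0.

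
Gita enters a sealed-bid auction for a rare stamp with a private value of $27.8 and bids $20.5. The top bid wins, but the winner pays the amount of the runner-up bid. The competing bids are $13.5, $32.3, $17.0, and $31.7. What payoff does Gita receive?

$0.0

Highest competing bid: $32.3.
Gita's bid $20.5 is not the highest, so Gita loses, pays nothing, and earns zero payoff.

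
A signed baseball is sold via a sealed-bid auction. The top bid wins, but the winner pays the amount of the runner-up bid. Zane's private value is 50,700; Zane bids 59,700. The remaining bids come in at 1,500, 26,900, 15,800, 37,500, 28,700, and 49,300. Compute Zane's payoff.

Highest competing bid: 49,300.
Zane's bid 59,700 is the highest overall, so Zane wins and pays the second-highest bid, 49,300.
Payoff = value − price = 50,700 − 49,300 = 1,400.

Zane's payoff: 1,400.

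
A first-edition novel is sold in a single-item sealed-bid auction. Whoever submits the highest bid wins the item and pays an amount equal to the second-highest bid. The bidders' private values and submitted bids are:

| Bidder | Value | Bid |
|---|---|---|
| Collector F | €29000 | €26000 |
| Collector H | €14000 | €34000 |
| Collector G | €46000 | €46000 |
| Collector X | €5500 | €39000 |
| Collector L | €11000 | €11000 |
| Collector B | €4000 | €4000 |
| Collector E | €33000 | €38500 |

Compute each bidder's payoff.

Collector F €0, Collector H €0, Collector G €7000, Collector X €0, Collector L €0, Collector B €0, Collector E €0.

Ordered from highest: Collector G €46000, then Collector X €39000, then Collector E €38500, then Collector H €34000, then Collector F €26000, then Collector L €11000, then Collector B €4000.
Collector G has the top bid and wins; the price is the second-highest bid, €39000.
Collector G's payoff = €46000 − €39000 = €7000. All other bidders lose, so their payoff is 0.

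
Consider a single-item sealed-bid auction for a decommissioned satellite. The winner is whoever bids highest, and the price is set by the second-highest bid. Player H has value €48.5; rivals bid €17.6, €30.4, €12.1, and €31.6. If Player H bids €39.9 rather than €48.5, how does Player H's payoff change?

The highest competing bid is €31.6.
Bidding truthfully at €48.5: Player H has the top bid, wins, and pays the second-highest bid €31.6. Payoff = €48.5 − €31.6 = €16.9.
Bidding €39.9: Player H has the top bid, wins, and pays the second-highest bid €31.6. Payoff = €48.5 − €31.6 = €16.9.
Change = €16.9 − €16.9 = €0.0.

€0.0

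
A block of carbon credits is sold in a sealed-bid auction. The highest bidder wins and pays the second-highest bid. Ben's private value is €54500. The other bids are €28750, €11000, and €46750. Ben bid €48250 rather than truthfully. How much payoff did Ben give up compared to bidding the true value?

The highest competing bid is €46750.
Bidding truthfully at €54500: Ben has the top bid, wins, and pays the second-highest bid €46750. Payoff = €54500 − €46750 = €7750.
Bidding €48250: Ben has the top bid, wins, and pays the second-highest bid €46750. Payoff = €54500 − €46750 = €7750.
Regret = truthful payoff − actual payoff = €7750 − €7750 = €0.
The bid only affects whether you win, not the price — here both bids land on the same side of the top rival bid, so the deviation is payoff-neutral.

Regret: €0.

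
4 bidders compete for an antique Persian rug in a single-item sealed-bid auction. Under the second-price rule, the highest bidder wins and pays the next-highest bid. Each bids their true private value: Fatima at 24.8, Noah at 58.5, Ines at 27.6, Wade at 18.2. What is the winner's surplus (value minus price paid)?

Sorted high to low: Noah 58.5 > Ines 27.6 > Fatima 24.8 > Wade 18.2.
Noah wins with the top bid and pays the second-highest, 27.6.
Surplus = 58.5 − 27.6 = 30.9.

Winner's surplus: 30.9.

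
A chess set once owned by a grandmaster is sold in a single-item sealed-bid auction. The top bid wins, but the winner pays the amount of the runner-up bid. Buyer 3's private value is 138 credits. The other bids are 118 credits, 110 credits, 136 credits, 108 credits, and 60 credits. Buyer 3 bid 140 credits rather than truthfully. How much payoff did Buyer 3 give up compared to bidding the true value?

Regret: 0 credits.

The highest competing bid is 136 credits.
Bidding truthfully at 138 credits: Buyer 3 has the top bid, wins, and pays the second-highest bid 136 credits. Payoff = 138 credits − 136 credits = 2 credits.
Bidding 140 credits: Buyer 3 has the top bid, wins, and pays the second-highest bid 136 credits. Payoff = 138 credits − 136 credits = 2 credits.
Regret = truthful payoff − actual payoff = 2 credits − 2 credits = 0 credits.
The bid only affects whether you win, not the price — here both bids land on the same side of the top rival bid, so the deviation is payoff-neutral.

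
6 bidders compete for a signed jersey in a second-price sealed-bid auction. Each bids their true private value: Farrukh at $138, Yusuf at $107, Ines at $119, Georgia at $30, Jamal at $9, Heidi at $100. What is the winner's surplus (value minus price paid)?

$19

Ordered from highest: Farrukh $138, then Ines $119, then Yusuf $107, then Heidi $100, then Georgia $30, then Jamal $9.
Farrukh wins with the top bid and pays the second-highest, $119.
Surplus = $138 − $119 = $19.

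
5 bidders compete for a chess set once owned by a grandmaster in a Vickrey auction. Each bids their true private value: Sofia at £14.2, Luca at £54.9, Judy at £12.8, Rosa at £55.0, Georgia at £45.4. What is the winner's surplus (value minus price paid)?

Surplus = £0.1.

Sorted high to low: Rosa £55.0 > Luca £54.9 > Georgia £45.4 > Sofia £14.2 > Judy £12.8.
Rosa wins with the top bid and pays the second-highest, £54.9.
Surplus = £55.0 − £54.9 = £0.1.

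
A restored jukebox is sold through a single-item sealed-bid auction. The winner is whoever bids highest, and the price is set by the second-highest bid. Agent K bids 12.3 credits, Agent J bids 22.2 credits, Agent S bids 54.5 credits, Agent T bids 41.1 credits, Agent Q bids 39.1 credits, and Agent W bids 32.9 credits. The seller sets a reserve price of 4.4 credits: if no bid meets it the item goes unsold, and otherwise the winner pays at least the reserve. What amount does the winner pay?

Ranking the bids: Agent S 54.5 credits > Agent T 41.1 credits > Agent Q 39.1 credits > Agent W 32.9 credits > Agent J 22.2 credits > Agent K 12.3 credits.
Agent S has the highest bid, so Agent S wins.
The second-highest bid is 41.1 credits, which exceeds the reserve, so that sets the price.

Price paid: 41.1 credits.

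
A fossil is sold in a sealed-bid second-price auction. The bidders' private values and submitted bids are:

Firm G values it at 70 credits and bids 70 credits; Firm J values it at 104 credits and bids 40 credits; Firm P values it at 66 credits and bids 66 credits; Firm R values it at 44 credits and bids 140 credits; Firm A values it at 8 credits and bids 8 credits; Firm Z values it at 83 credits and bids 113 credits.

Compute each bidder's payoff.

Firm G 0 credits, Firm J 0 credits, Firm P 0 credits, Firm R -69 credits, Firm A 0 credits, Firm Z 0 credits.

Sorted high to low: Firm R 140 credits, then Firm Z 113 credits, then Firm G 70 credits, then Firm P 66 credits, then Firm J 40 credits, then Firm A 8 credits.
Firm R has the top bid and wins; the price is the second-highest bid, 113 credits.
Firm R's payoff = 44 credits − 113 credits = -69 credits. All other bidders lose, so their payoff is 0.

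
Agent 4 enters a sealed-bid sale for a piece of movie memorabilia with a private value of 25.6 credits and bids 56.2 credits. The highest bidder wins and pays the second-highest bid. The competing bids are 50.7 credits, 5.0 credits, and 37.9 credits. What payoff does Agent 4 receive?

-25.1 credits

Highest competing bid: 50.7 credits.
Agent 4's bid 56.2 credits is the highest overall, so Agent 4 wins and pays the second-highest bid, 50.7 credits.
Payoff = value − price = 25.6 credits − 50.7 credits = -25.1 credits.
Overbidding won the item at a price above value — truthful bidding would have avoided this loss.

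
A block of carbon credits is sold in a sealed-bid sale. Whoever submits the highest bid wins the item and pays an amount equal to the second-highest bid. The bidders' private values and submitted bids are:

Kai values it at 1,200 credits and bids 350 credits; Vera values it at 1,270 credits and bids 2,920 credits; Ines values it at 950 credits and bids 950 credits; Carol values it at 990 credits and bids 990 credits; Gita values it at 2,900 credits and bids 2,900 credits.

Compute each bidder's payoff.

Sorted high to low: Vera 2,920 credits, then Gita 2,900 credits, then Carol 990 credits, then Ines 950 credits, then Kai 350 credits.
Vera has the top bid and wins; the price is the second-highest bid, 2,900 credits.
Vera's payoff = 1,270 credits − 2,900 credits = -1,630 credits. All other bidders lose, so their payoff is 0.

Payoffs: Kai 0 credits, Vera -1,630 credits, Ines 0 credits, Carol 0 credits, Gita 0 credits.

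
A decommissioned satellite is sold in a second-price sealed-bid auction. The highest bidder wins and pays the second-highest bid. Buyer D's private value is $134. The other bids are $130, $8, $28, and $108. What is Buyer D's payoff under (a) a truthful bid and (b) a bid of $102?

The highest competing bid is $130.
Bidding truthfully at $134: Buyer D has the top bid, wins, and pays the second-highest bid $130. Payoff = $134 − $130 = $4.
Bidding $102: the top bid is $130 (a rival), so Buyer D loses. Payoff = $0.
Deviating from a truthful bid can only lose payoff in a second-price auction — never gain.

(a) $4  (b) $0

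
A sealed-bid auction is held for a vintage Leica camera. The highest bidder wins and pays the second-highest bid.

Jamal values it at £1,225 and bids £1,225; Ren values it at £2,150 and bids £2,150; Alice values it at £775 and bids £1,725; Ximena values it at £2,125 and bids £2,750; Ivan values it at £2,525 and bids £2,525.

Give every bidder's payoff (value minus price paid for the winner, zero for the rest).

Jamal £0, Ren £0, Alice £0, Ximena -£400, Ivan £0.

Sorted high to low: Ximena £2,750 > Ivan £2,525 > Ren £2,150 > Alice £1,725 > Jamal £1,225.
Ximena has the top bid and wins; the price is the second-highest bid, £2,525.
Ximena's payoff = £2,125 − £2,525 = -£400. All other bidders lose, so their payoff is 0.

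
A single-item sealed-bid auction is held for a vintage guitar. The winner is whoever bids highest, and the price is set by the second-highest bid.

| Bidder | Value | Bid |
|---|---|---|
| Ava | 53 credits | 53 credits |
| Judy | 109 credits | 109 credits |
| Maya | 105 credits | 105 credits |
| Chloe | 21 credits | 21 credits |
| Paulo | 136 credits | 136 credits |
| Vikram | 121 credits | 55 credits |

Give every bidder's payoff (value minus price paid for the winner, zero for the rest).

Bids in descending order: Paulo 136 credits, then Judy 109 credits, then Maya 105 credits, then Vikram 55 credits, then Ava 53 credits, then Chloe 21 credits.
Paulo has the top bid and wins; the price is the second-highest bid, 109 credits.
Paulo's payoff = 136 credits − 109 credits = 27 credits. All other bidders lose, so their payoff is 0.

Payoffs: Ava 0 credits, Judy 0 credits, Maya 0 credits, Chloe 0 credits, Paulo 27 credits, Vikram 0 credits.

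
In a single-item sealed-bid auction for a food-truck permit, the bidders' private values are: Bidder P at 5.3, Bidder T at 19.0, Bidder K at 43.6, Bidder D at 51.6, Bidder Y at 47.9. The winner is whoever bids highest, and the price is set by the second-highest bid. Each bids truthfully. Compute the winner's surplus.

Sorted high to low: Bidder D 51.6; Bidder Y 47.9; Bidder K 43.6; Bidder T 19.0; Bidder P 5.3.
Bidder D wins with the top bid and pays the second-highest, 47.9.
Surplus = 51.6 − 47.9 = 3.7.

Surplus = 3.7.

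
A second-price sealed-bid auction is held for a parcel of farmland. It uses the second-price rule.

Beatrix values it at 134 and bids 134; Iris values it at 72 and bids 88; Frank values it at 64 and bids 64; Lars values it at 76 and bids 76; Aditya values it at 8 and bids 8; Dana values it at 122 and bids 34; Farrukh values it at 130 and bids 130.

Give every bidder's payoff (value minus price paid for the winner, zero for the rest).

Payoffs: Beatrix 4, Iris 0, Frank 0, Lars 0, Aditya 0, Dana 0, Farrukh 0.

Sorted high to low: Beatrix 134, then Farrukh 130, then Iris 88, then Lars 76, then Frank 64, then Dana 34, then Aditya 8.
Beatrix has the top bid and wins; the price is the second-highest bid, 130.
Beatrix's payoff = 134 − 130 = 4. All other bidders lose, so their payoff is 0.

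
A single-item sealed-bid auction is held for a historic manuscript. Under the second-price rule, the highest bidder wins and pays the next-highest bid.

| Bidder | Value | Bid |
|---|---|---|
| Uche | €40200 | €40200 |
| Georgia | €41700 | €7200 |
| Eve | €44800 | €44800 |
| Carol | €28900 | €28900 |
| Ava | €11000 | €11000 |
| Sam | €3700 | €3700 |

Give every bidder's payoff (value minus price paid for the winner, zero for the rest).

Payoffs: Uche €0, Georgia €0, Eve €4600, Carol €0, Ava €0, Sam €0.

Bids in descending order: Eve €44800; Uche €40200; Carol €28900; Ava €11000; Georgia €7200; Sam €3700.
Eve has the top bid and wins; the price is the second-highest bid, €40200.
Eve's payoff = €44800 − €40200 = €4600. All other bidders lose, so their payoff is 0.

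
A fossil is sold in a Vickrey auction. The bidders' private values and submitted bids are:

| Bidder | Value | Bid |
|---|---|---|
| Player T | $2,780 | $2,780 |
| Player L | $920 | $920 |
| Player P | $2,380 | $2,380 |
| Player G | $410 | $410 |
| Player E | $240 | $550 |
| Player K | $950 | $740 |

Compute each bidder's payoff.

Player T $400, Player L $0, Player P $0, Player G $0, Player E $0, Player K $0.

Ordered from highest: Player T $2,780, then Player P $2,380, then Player L $920, then Player K $740, then Player E $550, then Player G $410.
Player T has the top bid and wins; the price is the second-highest bid, $2,380.
Player T's payoff = $2,780 − $2,380 = $400. All other bidders lose, so their payoff is 0.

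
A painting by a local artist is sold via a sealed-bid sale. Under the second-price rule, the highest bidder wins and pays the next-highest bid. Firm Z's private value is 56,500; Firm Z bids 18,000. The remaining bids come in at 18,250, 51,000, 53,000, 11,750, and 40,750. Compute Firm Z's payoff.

Highest competing bid: 53,000.
Firm Z's bid 18,000 is not the highest, so Firm Z loses, pays nothing, and earns zero payoff.

Firm Z's payoff: 0.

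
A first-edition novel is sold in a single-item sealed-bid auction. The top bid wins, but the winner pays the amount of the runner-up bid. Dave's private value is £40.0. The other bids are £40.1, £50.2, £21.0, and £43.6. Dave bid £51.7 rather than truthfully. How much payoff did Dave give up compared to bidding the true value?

£10.2

The highest competing bid is £50.2.
Bidding truthfully at £40.0: the top bid is £50.2 (a rival), so Dave loses. Payoff = £0.0.
Bidding £51.7: Dave has the top bid, wins, and pays the second-highest bid £50.2. Payoff = £40.0 − £50.2 = -£10.2.
Regret = truthful payoff − actual payoff = £0.0 − -£10.2 = £10.2.
This is the dominant-strategy logic: truthful bidding weakly beats any alternative.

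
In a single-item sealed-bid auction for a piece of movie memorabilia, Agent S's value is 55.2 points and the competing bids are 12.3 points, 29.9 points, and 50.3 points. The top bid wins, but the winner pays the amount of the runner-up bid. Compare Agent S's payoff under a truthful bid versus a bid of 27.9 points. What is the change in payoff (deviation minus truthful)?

The highest competing bid is 50.3 points.
Bidding truthfully at 55.2 points: Agent S has the top bid, wins, and pays the second-highest bid 50.3 points. Payoff = 55.2 points − 50.3 points = 4.9 points.
Bidding 27.9 points: the top bid is 50.3 points (a rival), so Agent S loses. Payoff = 0.0 points.
Change = 0.0 points − 4.9 points = -4.9 points.
Deviating from a truthful bid can only lose payoff in a second-price auction — never gain.

Change in payoff: -4.9 points.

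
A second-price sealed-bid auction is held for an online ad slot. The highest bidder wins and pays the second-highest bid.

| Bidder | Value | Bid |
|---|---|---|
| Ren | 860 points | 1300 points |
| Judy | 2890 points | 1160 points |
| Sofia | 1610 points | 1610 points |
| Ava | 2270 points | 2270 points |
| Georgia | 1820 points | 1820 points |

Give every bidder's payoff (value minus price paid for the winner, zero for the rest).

Payoffs: Ren 0 points, Judy 0 points, Sofia 0 points, Ava 450 points, Georgia 0 points.

Bids in descending order: Ava 2270 points > Georgia 1820 points > Sofia 1610 points > Ren 1300 points > Judy 1160 points.
Ava has the top bid and wins; the price is the second-highest bid, 1820 points.
Ava's payoff = 2270 points − 1820 points = 450 points. All other bidders lose, so their payoff is 0.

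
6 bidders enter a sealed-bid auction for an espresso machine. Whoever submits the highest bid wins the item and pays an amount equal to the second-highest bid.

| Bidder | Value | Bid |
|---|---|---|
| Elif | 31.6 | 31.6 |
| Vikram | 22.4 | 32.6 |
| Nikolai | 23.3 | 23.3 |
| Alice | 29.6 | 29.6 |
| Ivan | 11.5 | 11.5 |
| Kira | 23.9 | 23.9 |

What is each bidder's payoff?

Ordered from highest: Vikram 32.6; Elif 31.6; Alice 29.6; Kira 23.9; Nikolai 23.3; Ivan 11.5.
Vikram has the top bid and wins; the price is the second-highest bid, 31.6.
Vikram's payoff = 22.4 − 31.6 = -9.2. All other bidders lose, so their payoff is 0.

Elif 0.0, Vikram -9.2, Nikolai 0.0, Alice 0.0, Ivan 0.0, Kira 0.0.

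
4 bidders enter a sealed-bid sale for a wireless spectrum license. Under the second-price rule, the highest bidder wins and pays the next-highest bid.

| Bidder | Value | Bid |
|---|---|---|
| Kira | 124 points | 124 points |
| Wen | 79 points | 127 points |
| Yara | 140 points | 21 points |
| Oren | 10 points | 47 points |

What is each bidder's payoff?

Ranking the bids: Wen 127 points, then Kira 124 points, then Oren 47 points, then Yara 21 points.
Wen has the top bid and wins; the price is the second-highest bid, 124 points.
Wen's payoff = 79 points − 124 points = -45 points. All other bidders lose, so their payoff is 0.

Kira 0 points, Wen -45 points, Yara 0 points, Oren 0 points.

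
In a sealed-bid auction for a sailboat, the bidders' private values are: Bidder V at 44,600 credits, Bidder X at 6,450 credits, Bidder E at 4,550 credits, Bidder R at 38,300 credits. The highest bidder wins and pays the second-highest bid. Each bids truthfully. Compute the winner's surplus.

Ranking the bids: Bidder V 44,600 credits, then Bidder R 38,300 credits, then Bidder X 6,450 credits, then Bidder E 4,550 credits.
Bidder V wins with the top bid and pays the second-highest, 38,300 credits.
Surplus = 44,600 credits − 38,300 credits = 6,300 credits.

Surplus = 6,300 credits.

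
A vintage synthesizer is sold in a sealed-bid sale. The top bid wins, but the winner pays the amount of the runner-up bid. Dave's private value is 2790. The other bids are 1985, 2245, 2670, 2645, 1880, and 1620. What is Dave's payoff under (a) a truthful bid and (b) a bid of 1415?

The highest competing bid is 2670.
Bidding truthfully at 2790: Dave has the top bid, wins, and pays the second-highest bid 2670. Payoff = 2790 − 2670 = 120.
Bidding 1415: the top bid is 2670 (a rival), so Dave loses. Payoff = 0.
This is the dominant-strategy logic: truthful bidding weakly beats any alternative.

(a) 120  (b) 0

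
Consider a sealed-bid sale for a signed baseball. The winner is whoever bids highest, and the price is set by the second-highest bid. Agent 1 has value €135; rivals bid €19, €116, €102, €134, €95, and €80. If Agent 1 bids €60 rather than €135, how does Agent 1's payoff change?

The highest competing bid is €134.
Bidding truthfully at €135: Agent 1 has the top bid, wins, and pays the second-highest bid €134. Payoff = €135 − €134 = €1.
Bidding €60: the top bid is €134 (a rival), so Agent 1 loses. Payoff = €0.
Change = €0 − €1 = -€1.
Deviating from a truthful bid can only lose payoff in a second-price auction — never gain.

-€1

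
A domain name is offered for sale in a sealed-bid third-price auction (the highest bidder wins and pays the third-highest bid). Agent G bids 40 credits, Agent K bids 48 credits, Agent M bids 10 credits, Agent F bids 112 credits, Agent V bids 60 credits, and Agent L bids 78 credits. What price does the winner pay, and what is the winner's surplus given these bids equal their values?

Bids in descending order: Agent F 112 credits; Agent L 78 credits; Agent V 60 credits; Agent K 48 credits; Agent G 40 credits; Agent M 10 credits.
Agent F is the highest bidder, so Agent F wins.
Under the third-price rule, the price is the third-highest bid: 60 credits.
Surplus = 112 credits − 60 credits = 52 credits.

The winner pays 60 credits for a surplus of 52 credits.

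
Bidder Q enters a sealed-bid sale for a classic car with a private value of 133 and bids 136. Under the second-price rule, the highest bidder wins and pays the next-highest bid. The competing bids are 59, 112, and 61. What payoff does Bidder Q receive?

Highest competing bid: 112.
Bidder Q's bid 136 is the highest overall, so Bidder Q wins and pays the second-highest bid, 112.
Payoff = value − price = 133 − 112 = 21.

Payoff = 21.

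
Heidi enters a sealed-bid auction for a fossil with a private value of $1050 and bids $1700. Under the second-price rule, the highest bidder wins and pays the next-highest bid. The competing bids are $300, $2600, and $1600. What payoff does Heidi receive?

Heidi's payoff: $0.

Highest competing bid: $2600.
Heidi's bid $1700 is not the highest, so Heidi loses, pays nothing, and earns zero payoff.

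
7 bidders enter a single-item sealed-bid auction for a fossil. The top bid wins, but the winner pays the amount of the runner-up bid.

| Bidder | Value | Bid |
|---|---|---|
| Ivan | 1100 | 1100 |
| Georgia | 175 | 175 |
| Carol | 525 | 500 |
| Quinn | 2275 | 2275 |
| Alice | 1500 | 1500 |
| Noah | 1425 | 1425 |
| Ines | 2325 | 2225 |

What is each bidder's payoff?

Ordered from highest: Quinn 2275, then Ines 2225, then Alice 1500, then Noah 1425, then Ivan 1100, then Carol 500, then Georgia 175.
Quinn has the top bid and wins; the price is the second-highest bid, 2225.
Quinn's payoff = 2275 − 2225 = 50. All other bidders lose, so their payoff is 0.

Ivan 0, Georgia 0, Carol 0, Quinn 50, Alice 0, Noah 0, Ines 0.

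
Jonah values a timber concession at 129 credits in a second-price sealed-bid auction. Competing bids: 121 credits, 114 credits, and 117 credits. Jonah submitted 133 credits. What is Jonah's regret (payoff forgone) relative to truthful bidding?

Regret: 0 credits.

The highest competing bid is 121 credits.
Bidding truthfully at 129 credits: Jonah has the top bid, wins, and pays the second-highest bid 121 credits. Payoff = 129 credits − 121 credits = 8 credits.
Bidding 133 credits: Jonah has the top bid, wins, and pays the second-highest bid 121 credits. Payoff = 129 credits − 121 credits = 8 credits.
Regret = truthful payoff − actual payoff = 8 credits − 8 credits = 0 credits.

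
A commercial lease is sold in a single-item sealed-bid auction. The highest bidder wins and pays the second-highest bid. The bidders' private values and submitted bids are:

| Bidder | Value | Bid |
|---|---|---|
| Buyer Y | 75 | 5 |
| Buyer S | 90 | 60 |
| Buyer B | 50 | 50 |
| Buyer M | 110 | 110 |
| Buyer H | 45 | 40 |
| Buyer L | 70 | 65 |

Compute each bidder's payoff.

Ordered from highest: Buyer M 110 > Buyer L 65 > Buyer S 60 > Buyer B 50 > Buyer H 40 > Buyer Y 5.
Buyer M has the top bid and wins; the price is the second-highest bid, 65.
Buyer M's payoff = 110 − 65 = 45. All other bidders lose, so their payoff is 0.

Buyer Y 0, Buyer S 0, Buyer B 0, Buyer M 45, Buyer H 0, Buyer L 0.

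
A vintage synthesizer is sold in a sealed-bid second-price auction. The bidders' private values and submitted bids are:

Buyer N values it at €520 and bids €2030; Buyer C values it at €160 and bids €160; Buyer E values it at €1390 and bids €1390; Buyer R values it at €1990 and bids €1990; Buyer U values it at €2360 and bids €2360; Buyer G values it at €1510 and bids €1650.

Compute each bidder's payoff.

Payoffs: Buyer N €0, Buyer C €0, Buyer E €0, Buyer R €0, Buyer U €330, Buyer G €0.

Ranking the bids: Buyer U €2360; Buyer N €2030; Buyer R €1990; Buyer G €1650; Buyer E €1390; Buyer C €160.
Buyer U has the top bid and wins; the price is the second-highest bid, €2030.
Buyer U's payoff = €2360 − €2030 = €330. All other bidders lose, so their payoff is 0.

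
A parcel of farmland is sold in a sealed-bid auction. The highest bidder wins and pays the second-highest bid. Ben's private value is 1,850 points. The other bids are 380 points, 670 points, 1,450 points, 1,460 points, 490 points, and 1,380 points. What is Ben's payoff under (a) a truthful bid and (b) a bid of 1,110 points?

The highest competing bid is 1,460 points.
Bidding truthfully at 1,850 points: Ben has the top bid, wins, and pays the second-highest bid 1,460 points. Payoff = 1,850 points − 1,460 points = 390 points.
Bidding 1,110 points: the top bid is 1,460 points (a rival), so Ben loses. Payoff = 0 points.
This is the dominant-strategy logic: truthful bidding weakly beats any alternative.

(a) 390 points  (b) 0 points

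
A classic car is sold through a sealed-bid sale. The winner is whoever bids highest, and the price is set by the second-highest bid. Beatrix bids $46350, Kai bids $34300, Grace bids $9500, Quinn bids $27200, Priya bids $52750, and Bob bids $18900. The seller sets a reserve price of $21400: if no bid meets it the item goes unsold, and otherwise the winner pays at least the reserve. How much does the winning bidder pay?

Price paid: $46350.

Ordered from highest: Priya $52750 > Beatrix $46350 > Kai $34300 > Quinn $27200 > Bob $18900 > Grace $9500.
Priya has the highest bid, so Priya wins.
The second-highest bid is $46350, which exceeds the reserve, so that sets the price.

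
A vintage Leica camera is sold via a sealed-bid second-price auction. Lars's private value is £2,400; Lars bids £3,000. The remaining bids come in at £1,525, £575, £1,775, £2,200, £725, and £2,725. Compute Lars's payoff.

-£325

Highest competing bid: £2,725.
Lars's bid £3,000 is the highest overall, so Lars wins and pays the second-highest bid, £2,725.
Payoff = value − price = £2,400 − £2,725 = -£325.
Overbidding won the item at a price above value — truthful bidding would have avoided this loss.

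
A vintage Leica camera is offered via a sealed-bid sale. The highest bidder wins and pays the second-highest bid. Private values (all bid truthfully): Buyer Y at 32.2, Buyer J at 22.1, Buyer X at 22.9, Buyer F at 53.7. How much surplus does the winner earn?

Bids in descending order: Buyer F 53.7 > Buyer Y 32.2 > Buyer X 22.9 > Buyer J 22.1.
Buyer F wins with the top bid and pays the second-highest, 32.2.
Surplus = 53.7 − 32.2 = 21.5.

Winner's surplus: 21.5.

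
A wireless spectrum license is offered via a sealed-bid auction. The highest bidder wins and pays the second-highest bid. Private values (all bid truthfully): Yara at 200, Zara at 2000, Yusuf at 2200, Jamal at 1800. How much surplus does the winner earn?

200

Bids in descending order: Yusuf 2200; Zara 2000; Jamal 1800; Yara 200.
Yusuf wins with the top bid and pays the second-highest, 2000.
Surplus = 2200 − 2000 = 200.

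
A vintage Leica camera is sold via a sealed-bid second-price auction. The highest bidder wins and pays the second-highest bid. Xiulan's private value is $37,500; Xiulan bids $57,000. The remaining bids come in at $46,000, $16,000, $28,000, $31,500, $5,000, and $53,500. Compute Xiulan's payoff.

Payoff = -$16,000.

Highest competing bid: $53,500.
Xiulan's bid $57,000 is the highest overall, so Xiulan wins and pays the second-highest bid, $53,500.
Payoff = value − price = $37,500 − $53,500 = -$16,000.
Overbidding won the item at a price above value — truthful bidding would have avoided this loss.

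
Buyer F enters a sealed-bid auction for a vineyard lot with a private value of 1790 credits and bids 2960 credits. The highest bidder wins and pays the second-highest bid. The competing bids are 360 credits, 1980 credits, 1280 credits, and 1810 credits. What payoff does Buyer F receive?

-190 credits

Highest competing bid: 1980 credits.
Buyer F's bid 2960 credits is the highest overall, so Buyer F wins and pays the second-highest bid, 1980 credits.
Payoff = value − price = 1790 credits − 1980 credits = -190 credits.
Overbidding won the item at a price above value — truthful bidding would have avoided this loss.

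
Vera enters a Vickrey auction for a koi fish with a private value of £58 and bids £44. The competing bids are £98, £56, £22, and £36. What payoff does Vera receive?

Vera's payoff: £0.

Highest competing bid: £98.
Vera's bid £44 is not the highest, so Vera loses, pays nothing, and earns zero payoff.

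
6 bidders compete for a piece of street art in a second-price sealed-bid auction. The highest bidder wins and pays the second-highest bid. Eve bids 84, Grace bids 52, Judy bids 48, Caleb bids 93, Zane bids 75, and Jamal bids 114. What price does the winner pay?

The winner pays 93.

Sorted high to low: Jamal 114; Caleb 93; Eve 84; Zane 75; Grace 52; Judy 48.
Jamal has the highest bid, so Jamal wins.
The second-highest bid is 93, so that is what Jamal pays.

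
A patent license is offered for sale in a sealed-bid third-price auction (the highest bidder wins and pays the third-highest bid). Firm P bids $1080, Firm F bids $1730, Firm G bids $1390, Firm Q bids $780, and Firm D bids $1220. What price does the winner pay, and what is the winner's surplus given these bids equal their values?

The winner pays $1220 for a surplus of $510.

Sorted high to low: Firm F $1730 > Firm G $1390 > Firm D $1220 > Firm P $1080 > Firm Q $780.
Firm F is the highest bidder, so Firm F wins.
Under the third-price rule, the price is the third-highest bid: $1220.
Surplus = $1730 − $1220 = $510.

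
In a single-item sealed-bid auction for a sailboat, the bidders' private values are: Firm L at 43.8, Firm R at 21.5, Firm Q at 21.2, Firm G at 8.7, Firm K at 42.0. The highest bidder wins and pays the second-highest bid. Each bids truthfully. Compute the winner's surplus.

1.8

Sorted high to low: Firm L 43.8, then Firm K 42.0, then Firm R 21.5, then Firm Q 21.2, then Firm G 8.7.
Firm L wins with the top bid and pays the second-highest, 42.0.
Surplus = 43.8 − 42.0 = 1.8.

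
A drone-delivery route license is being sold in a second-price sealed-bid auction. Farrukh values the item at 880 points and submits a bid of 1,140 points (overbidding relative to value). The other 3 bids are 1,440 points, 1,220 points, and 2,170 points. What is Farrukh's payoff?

Farrukh's payoff: 0 points.

Highest competing bid: 2,170 points.
Farrukh's bid 1,140 points is not the highest, so Farrukh loses, pays nothing, and earns zero payoff.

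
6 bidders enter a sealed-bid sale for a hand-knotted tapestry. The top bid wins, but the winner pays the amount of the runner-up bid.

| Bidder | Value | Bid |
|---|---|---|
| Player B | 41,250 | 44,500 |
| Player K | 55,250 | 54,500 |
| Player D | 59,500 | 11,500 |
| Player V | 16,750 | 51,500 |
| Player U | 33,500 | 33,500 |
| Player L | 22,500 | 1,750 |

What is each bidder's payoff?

Ordered from highest: Player K 54,500; Player V 51,500; Player B 44,500; Player U 33,500; Player D 11,500; Player L 1,750.
Player K has the top bid and wins; the price is the second-highest bid, 51,500.
Player K's payoff = 55,250 − 51,500 = 3,750. All other bidders lose, so their payoff is 0.

Player B 0, Player K 3,750, Player D 0, Player V 0, Player U 0, Player L 0.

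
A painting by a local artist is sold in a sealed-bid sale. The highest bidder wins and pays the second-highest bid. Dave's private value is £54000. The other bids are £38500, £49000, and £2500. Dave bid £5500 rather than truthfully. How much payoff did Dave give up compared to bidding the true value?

The highest competing bid is £49000.
Bidding truthfully at £54000: Dave has the top bid, wins, and pays the second-highest bid £49000. Payoff = £54000 − £49000 = £5000.
Bidding £5500: the top bid is £49000 (a rival), so Dave loses. Payoff = £0.
Regret = truthful payoff − actual payoff = £5000 − £0 = £5000.

£5000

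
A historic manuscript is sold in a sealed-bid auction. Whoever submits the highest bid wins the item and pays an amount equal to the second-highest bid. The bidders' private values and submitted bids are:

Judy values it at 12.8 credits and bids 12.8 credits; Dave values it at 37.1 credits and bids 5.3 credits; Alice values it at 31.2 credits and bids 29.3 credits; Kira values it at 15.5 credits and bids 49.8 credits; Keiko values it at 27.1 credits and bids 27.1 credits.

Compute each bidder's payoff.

Ordered from highest: Kira 49.8 credits > Alice 29.3 credits > Keiko 27.1 credits > Judy 12.8 credits > Dave 5.3 credits.
Kira has the top bid and wins; the price is the second-highest bid, 29.3 credits.
Kira's payoff = 15.5 credits − 29.3 credits = -13.8 credits. All other bidders lose, so their payoff is 0.

Payoffs: Judy 0.0 credits, Dave 0.0 credits, Alice 0.0 credits, Kira -13.8 credits, Keiko 0.0 credits.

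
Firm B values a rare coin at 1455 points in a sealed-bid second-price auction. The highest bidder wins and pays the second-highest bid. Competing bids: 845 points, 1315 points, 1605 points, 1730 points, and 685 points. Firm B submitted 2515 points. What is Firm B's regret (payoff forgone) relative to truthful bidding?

Regret: 275 points.

The highest competing bid is 1730 points.
Bidding truthfully at 1455 points: the top bid is 1730 points (a rival), so Firm B loses. Payoff = 0 points.
Bidding 2515 points: Firm B has the top bid, wins, and pays the second-highest bid 1730 points. Payoff = 1455 points − 1730 points = -275 points.
Regret = truthful payoff − actual payoff = 0 points − -275 points = 275 points.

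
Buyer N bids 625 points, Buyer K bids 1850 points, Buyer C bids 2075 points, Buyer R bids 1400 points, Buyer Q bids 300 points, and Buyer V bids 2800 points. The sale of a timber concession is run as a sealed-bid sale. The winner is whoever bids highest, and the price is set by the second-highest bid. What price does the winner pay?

Ranking the bids: Buyer V 2800 points; Buyer C 2075 points; Buyer K 1850 points; Buyer R 1400 points; Buyer N 625 points; Buyer Q 300 points.
Buyer V has the highest bid, so Buyer V wins.
The second-highest bid is 2075 points, so that is what Buyer V pays.

The winner pays 2075 points.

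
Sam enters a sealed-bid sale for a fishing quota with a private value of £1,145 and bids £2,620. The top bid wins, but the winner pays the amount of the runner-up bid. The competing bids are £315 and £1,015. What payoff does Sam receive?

Sam's payoff: £130.

Highest competing bid: £1,015.
Sam's bid £2,620 is the highest overall, so Sam wins and pays the second-highest bid, £1,015.
Payoff = value − price = £1,145 − £1,015 = £130.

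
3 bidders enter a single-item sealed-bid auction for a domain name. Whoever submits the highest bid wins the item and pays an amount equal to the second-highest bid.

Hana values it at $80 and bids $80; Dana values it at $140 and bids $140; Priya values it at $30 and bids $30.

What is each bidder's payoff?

Payoffs: Hana $0, Dana $60, Priya $0.

Ranking the bids: Dana $140; Hana $80; Priya $30.
Dana has the top bid and wins; the price is the second-highest bid, $80.
Dana's payoff = $140 − $80 = $60. All other bidders lose, so their payoff is 0.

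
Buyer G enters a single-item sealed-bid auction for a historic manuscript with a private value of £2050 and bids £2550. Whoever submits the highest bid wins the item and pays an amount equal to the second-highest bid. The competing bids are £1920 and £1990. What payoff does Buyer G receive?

Payoff = £60.

Highest competing bid: £1990.
Buyer G's bid £2550 is the highest overall, so Buyer G wins and pays the second-highest bid, £1990.
Payoff = value − price = £2050 − £1990 = £60.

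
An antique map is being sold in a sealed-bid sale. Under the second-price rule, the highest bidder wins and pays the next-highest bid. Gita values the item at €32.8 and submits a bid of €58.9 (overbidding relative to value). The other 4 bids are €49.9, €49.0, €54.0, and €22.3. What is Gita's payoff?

Highest competing bid: €54.0.
Gita's bid €58.9 is the highest overall, so Gita wins and pays the second-highest bid, €54.0.
Payoff = value − price = €32.8 − €54.0 = -€21.2.
Overbidding won the item at a price above value — truthful bidding would have avoided this loss.

Payoff = -€21.2.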